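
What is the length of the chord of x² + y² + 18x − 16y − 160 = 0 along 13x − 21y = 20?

Substitute y = (−20 + 13x)/21:
610x² + 3050x − 63440 = 0  ⟹  x² + 5x − 104 = 0
x = 8 or x = −13, giving (8, 4) and (−13, −9).
Chord length = distance between (8, 4) and (−13, −9) = √610 = √610.

√610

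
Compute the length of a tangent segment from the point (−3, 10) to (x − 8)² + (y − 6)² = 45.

2√23

With centre O = (8, 6), |OP|² = 137 and r² = 45.
Power of the point: PT² = |PO|² − r² = 92, so PT = 2√23.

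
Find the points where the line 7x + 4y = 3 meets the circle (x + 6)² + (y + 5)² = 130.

(−3, 6) and (5, −8)

From the line, y = (3 − 7x)/4. Substituting:
65x² − 130x − 975 = 0  ⟹  x² − 2x − 15 = 0
x = 5 or x = −3, giving (5, −8) and (−3, 6).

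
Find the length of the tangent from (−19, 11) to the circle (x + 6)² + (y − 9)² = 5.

Centre (−6, 9), r² = 5. |PO|² = (−13)² + (2)² = 173.
The tangent meets the radius at right angles, so tangent² = |PO|² − r² = 173 − 5 = 168.

2√42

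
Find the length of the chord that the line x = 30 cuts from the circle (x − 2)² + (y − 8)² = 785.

2

The line gives x = 30. Substituting into the circle:
y² − 16y + 63 = 0
y = 9 or y = 7, giving (30, 9) and (30, 7).
Chord length = distance between (30, 9) and (30, 7) = √4 = 2.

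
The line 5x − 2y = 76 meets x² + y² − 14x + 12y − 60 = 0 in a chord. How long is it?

Centre (7, −6), r² = 145. Perpendicular distance d from centre to line = |−29| / √29 = 29/√29.
Half the chord is √(r² − d²) = √(116), so the full chord is 4√29.

4√29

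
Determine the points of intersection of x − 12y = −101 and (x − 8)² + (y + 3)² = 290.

(−5, 8) and (19, 10)

Substitute y = (101 + x)/12:
145x² − 2030x − 13775 = 0  ⟹  x² − 14x − 95 = 0
x = 19 or x = −5, giving (19, 10) and (−5, 8).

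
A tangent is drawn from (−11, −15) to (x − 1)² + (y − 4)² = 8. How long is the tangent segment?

Centre (1, 4), r² = 8. |PO|² = (−12)² + (−19)² = 505.
By the tangent–radius right angle, tangent length = √(|PO|² − r²) = √497.

√497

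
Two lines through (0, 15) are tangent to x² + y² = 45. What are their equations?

2x − y = −15 and 2x + y = 15

A line y − (15) = m(x − (0)) is tangent when its distance from (0, 0) is 3√5:
(0m − (−15))² = 45(m² + 1)
m² − 4 = 0, so m = 2 or m = −2.
Through (0, 15) these give 2x − y = −15 and 2x + y = 15.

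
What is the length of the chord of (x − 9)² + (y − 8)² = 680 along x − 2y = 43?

From the line, y = (−43 + x)/2. Substituting:
5x² − 190x + 1085 = 0  ⟹  x² − 38x + 217 = 0
x = 31 or x = 7, giving (31, −6) and (7, −18).
|(31, −6) − (7, −18)| = √((24)² + (12)²) = 12√5.

12√5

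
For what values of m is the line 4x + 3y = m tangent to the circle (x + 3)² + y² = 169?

m = −77 or m = 53

The line touches the circle iff its distance from (−3, 0) is 13:
|4·(−3) + 3·0 − m| / √25 = 13
|m − (−12)| = 13·5, so m = 53 or m = −77.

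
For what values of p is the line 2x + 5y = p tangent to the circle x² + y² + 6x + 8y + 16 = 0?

p = −26 ± 3√29

The line touches the circle iff its distance from (−3, −4) is 3:
|2·(−3) + 5·(−4) − p| / √29 = 3
|p − (−26)| = 3√29.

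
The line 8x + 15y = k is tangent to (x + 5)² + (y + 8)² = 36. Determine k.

k = −262 or k = −58

The line touches the circle iff its distance from (−5, −8) is 6:
|8·(−5) + 15·(−8) − k| / √289 = 6
|k − (−160)| = 6·17, so k = −58 or k = −262.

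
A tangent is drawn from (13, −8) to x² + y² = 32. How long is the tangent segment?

√201

Centre (0, 0), r² = 32. |PO|² = (13)² + (−8)² = 233.
The tangent meets the radius at right angles, so tangent² = |PO|² − r² = 233 − 32 = 201.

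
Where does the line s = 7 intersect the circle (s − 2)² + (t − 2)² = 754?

The line gives s = 7. Substituting into the circle:
t² − 4t − 725 = 0
t = 29 or t = −25, giving (7, 29) and (7, −25).

(7, −25) and (7, 29)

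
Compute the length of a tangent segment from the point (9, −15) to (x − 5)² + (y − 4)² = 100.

Centre (5, 4), r² = 100. |PO|² = (4)² + (−19)² = 377.
By the tangent–radius right angle, tangent length = √(|PO|² − r²) = √277.

√277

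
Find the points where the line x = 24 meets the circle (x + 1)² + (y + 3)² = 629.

(24, −5) and (24, −1)

The line gives x = 24. Substituting into the circle:
y² + 6y + 5 = 0
y = −1 or y = −5, giving (24, −1) and (24, −5).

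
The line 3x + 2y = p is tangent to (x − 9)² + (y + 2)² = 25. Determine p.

p = 23 ± 5√13

Tangency holds when the distance from the centre (9, −2) to the line equals the radius 5:
|3·9 + 2·(−2) − p| / √13 = 5
|p − (23)| = 5√13.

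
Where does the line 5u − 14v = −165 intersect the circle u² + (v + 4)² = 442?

Substitute v = (165 + 5u)/14:
221u² + 2210u − 37791 = 0  ⟹  u² + 10u − 171 = 0
u = 9 or u = −19, giving (9, 15) and (−19, 5).

(−19, 5) and (9, 15)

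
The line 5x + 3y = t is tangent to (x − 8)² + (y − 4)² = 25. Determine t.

t = 52 ± 5√34

Tangency holds when the distance from the centre (8, 4) to the line equals the radius 5:
|5·8 + 3·4 − t| / √34 = 5
|t − (52)| = 5√34.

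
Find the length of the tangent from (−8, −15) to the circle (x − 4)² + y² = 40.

√329

Centre (4, 0), r² = 40. |PO|² = (−12)² + (−15)² = 369.
The tangent meets the radius at right angles, so tangent² = |PO|² − r² = 369 − 40 = 329.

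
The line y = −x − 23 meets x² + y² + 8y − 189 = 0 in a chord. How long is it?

7√2

The distance from (0, −4) to the line is 19/√2, and r² = 205.
Half the chord is √(r² − d²) = √(49/2), so the full chord is 7√2.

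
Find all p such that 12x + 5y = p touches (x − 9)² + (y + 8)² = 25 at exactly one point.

Tangency holds when the distance from the centre (9, −8) to the line equals the radius 5:
|12·9 + 5·(−8) − p| / √169 = 5
|p − (68)| = 5·13, so p = 133 or p = 3.

p = 3 or p = 133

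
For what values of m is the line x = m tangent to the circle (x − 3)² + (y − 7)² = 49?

For a tangent, require d(centre, line) = r = 7.
|1·3 + 0·7 − m| / √1 = 7
|m − (3)| = 7, so m = 10 or m = −4.

m = −4 or m = 10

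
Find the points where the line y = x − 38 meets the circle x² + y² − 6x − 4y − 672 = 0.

(21, −17) and (22, −16)

From the line, y = x − 38. Substituting:
2x² − 86x + 924 = 0  ⟹  x² − 43x + 462 = 0
x = 22 or x = 21, giving (22, −16) and (21, −17).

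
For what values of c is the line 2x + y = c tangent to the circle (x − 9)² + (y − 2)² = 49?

c = 20 ± 7√5

Tangency holds when the distance from the centre (9, 2) to the line equals the radius 7:
|2·9 + 1·2 − c| / √5 = 7
|c − (20)| = 7√5.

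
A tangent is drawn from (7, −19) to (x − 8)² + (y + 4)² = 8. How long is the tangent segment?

√218

The centre is (8, −4) and r = 2√2. The square of the distance from P to the centre is 1 + 225 = 226.
By the tangent–radius right angle, tangent length = √(|PO|² − r²) = √218.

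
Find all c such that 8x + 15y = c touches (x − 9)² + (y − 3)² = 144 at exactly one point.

Tangency holds when the distance from the centre (9, 3) to the line equals the radius 12:
|8·9 + 15·3 − c| / √289 = 12
|c − (117)| = 12·17, so c = 321 or c = −87.

c = −87 or c = 321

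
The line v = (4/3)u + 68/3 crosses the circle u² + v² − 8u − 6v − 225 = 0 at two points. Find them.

Express v = (68 + 4u)/3 and substitute into the circle:
25u² + 400u + 1375 = 0  ⟹  u² + 16u + 55 = 0
u = −5 or u = −11, giving (−5, 16) and (−11, 8).

(−11, 8) and (−5, 16)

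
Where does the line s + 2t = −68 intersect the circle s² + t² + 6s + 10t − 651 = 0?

(−22, −23) and (−6, −31)

Substitute t = (−68 − s)/2:
5s² + 140s + 660 = 0  ⟹  s² + 28s + 132 = 0
s = −6 or s = −22, giving (−6, −31) and (−22, −23).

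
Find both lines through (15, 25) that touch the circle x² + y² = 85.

9x − 2y = 85 and 6x − 7y = −85

A line y − (25) = m(x − (15)) is tangent when its distance from (0, 0) is √85:
[m·(−15) − (−25)]² = 85(m² + 1)
14m² − 75m + 54 = 0, so m = 9/2 or m = 6/7.
Through (15, 25) these give 9x − 2y = 85 and 6x − 7y = −85.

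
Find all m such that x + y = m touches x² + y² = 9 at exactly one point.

m = ±3√2

Tangency holds when the distance from the centre (0, 0) to the line equals the radius 3:
|1·0 + 1·0 − m| / √2 = 3
|m| = 3√2.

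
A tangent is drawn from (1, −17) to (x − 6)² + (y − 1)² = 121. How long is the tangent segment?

2√57

Centre (6, 1), r² = 121. |PO|² = (−5)² + (−18)² = 349.
Power of the point: PT² = |PO|² − r² = 228, so PT = 2√57.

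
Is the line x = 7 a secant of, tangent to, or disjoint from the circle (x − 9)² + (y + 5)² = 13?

secant

d² = (1·9 + 0·(−5) − (7))² = 4; r² = 13.
Since d² < r², the line cuts the circle twice.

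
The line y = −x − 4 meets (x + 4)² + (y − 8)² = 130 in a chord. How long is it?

Express y = −x − 4 and substitute into the circle:
2x² + 32x + 30 = 0  ⟹  x² + 16x + 15 = 0
x = −1 or x = −15, giving (−1, −3) and (−15, 11).
|(−1, −3) − (−15, 11)| = √((14)² + (−14)²) = 14√2.

14√2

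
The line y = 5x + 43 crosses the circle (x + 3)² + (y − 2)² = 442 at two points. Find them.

Express y = 5x + 43 and substitute into the circle:
26x² + 416x + 1248 = 0  ⟹  x² + 16x + 48 = 0
x = −4 or x = −12, giving (−4, 23) and (−12, −17).

(−12, −17) and (−4, 23)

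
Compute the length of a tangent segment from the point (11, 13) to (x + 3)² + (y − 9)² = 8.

With centre O = (−3, 9), |OP|² = 212 and r² = 8.
By the tangent–radius right angle, tangent length = √(|PO|² − r²) = √204 = 2√51.

2√51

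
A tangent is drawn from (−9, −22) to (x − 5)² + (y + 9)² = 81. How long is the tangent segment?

Centre (5, −9), r² = 81. |PO|² = (−14)² + (−13)² = 365.
Power of the point: PT² = |PO|² − r² = 284, so PT = 2√71.

2√71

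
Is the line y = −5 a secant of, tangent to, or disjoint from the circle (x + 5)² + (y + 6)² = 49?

secant

d² = (0·(−5) + 1·(−6) − (−5))² = 1; r² = 49.
Since d² < r², the line cuts the circle twice.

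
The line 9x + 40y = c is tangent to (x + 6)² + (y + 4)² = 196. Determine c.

For a tangent, require d(centre, line) = r = 14.
|9·(−6) + 40·(−4) − c| / √1681 = 14
|c − (−214)| = 14·41, so c = 360 or c = −788.

c = −788 or c = 360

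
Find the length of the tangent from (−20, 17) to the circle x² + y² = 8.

The centre is (0, 0) and r = 2√2. The square of the distance from P to the centre is 400 + 289 = 689.
By the tangent–radius right angle, tangent length = √(|PO|² − r²) = √681.

√681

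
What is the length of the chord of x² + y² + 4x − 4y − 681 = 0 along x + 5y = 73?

Centre (−2, 2), r² = 689. Perpendicular distance d from centre to line = |−65| / √26 = 65/√26.
Chord = 2√(r² − d²) = 2·√(1053/2) = 9√26.

9√26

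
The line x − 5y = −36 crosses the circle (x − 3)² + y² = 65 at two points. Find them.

(−1, 7) and (4, 8)

Express y = (36 + x)/5 and substitute into the circle:
26x² − 78x − 104 = 0  ⟹  x² − 3x − 4 = 0
x = 4 or x = −1, giving (4, 8) and (−1, 7).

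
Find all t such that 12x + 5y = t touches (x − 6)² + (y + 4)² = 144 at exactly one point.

t = −104 or t = 208

Tangency holds when the distance from the centre (6, −4) to the line equals the radius 12:
|12·6 + 5·(−4) − t| / √169 = 12
|t − (52)| = 12·13, so t = 208 or t = −104.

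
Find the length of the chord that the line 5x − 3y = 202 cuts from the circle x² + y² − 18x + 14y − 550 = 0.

4√34

Substitute y = (−202 + 5x)/3:
34x² − 1972x + 27370 = 0  ⟹  x² − 58x + 805 = 0
x = 35 or x = 23, giving (35, −9) and (23, −29).
Chord length = distance between (35, −9) and (23, −29) = √544 = 4√34.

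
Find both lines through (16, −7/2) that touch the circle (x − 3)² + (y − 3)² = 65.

Write the tangent as mx − y + (−7/2 − m·(16)) = 0 and set its distance from the centre to √65:
(−13m − (13/2))² = 65(m² + 1)
32m² + 52m − 7 = 0, so m = −7/4 or m = 1/8.
With m = −7/4: 7x + 4y = 98. With m = 1/8: x − 8y = 44.

7x + 4y = 98 and x − 8y = 44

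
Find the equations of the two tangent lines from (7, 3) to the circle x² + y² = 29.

2x + 5y = 29 and 5x − 2y = 29

Write the tangent as mx − y + (3 − m·(7)) = 0 and set its distance from the centre to √29:
[m·(−7) − (−3)]² = 29(m² + 1)
10m² − 21m − 10 = 0, so m = −2/5 or m = 5/2.
With m = −2/5: 2x + 5y = 29. With m = 5/2: 5x − 2y = 29.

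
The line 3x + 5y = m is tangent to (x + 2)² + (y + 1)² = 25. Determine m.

The line touches the circle iff its distance from (−2, −1) is 5:
|3·(−2) + 5·(−1) − m| / √34 = 5
|m − (−11)| = 5√34.

m = −11 ± 5√34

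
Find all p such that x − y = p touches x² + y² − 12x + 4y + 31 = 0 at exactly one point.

The line touches the circle iff its distance from (6, −2) is 3:
|1·6 − 1·(−2) − p| / √2 = 3
|p − (8)| = 3√2.

p = 8 ± 3√2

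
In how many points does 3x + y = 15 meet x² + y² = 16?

0

Centre (0, 0), r² = 16. Distance² from centre to line = (−15)²/10 = 45/2.
Since d² > r², the line lies outside the circle.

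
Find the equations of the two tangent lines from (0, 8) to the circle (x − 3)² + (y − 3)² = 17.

Let a tangent through (0, 8) have slope m. Its distance from (3, 3) must equal √17:
[m·(3) − (−5)]² = 17(m² + 1)
4m² − 15m − 4 = 0, so m = −1/4 or m = 4.
Through (0, 8) these give x + 4y = 32 and 4x − y = −8.

x + 4y = 32 and 4x − y = −8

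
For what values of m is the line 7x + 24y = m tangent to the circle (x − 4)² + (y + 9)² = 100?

For a tangent, require d(centre, line) = r = 10.
|7·4 + 24·(−9) − m| / √625 = 10
|m − (−188)| = 10·25, so m = 62 or m = −438.

m = −438 or m = 62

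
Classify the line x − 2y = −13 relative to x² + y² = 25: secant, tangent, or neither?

Centre (0, 0), r² = 25. Distance² from centre to line = (13)²/5 = 169/5.
Since d² > r², the line lies outside the circle.

neither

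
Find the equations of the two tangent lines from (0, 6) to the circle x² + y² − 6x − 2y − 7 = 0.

Let a tangent through (0, 6) have slope m. Its distance from (3, 1) must equal √17:
[m·(3) − (−5)]² = 17(m² + 1)
4m² − 15m − 4 = 0, so m = −1/4 or m = 4.
Through (0, 6) these give x + 4y = 24 and 4x − y = −6.

x + 4y = 24 and 4x − y = −6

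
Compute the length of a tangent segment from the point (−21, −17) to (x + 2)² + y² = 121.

With centre O = (−2, 0), |OP|² = 650 and r² = 121.
The tangent meets the radius at right angles, so tangent² = |PO|² − r² = 650 − 121 = 529.

23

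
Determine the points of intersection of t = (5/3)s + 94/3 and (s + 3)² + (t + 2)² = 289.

From the line, t = (94 + 5s)/3. Substituting:
34s² + 1054s + 7480 = 0  ⟹  s² + 31s + 220 = 0
s = −11 or s = −20, giving (−11, 13) and (−20, −2).

(−20, −2) and (−11, 13)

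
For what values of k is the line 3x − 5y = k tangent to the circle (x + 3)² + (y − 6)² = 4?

k = −39 ± 2√34

Tangency holds when the distance from the centre (−3, 6) to the line equals the radius 2:
|3·(−3) − 5·6 − k| / √34 = 2
|k − (−39)| = 2√34.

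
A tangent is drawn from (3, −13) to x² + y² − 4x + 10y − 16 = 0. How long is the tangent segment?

2√5

With centre O = (2, −5), |OP|² = 65 and r² = 45.
By the tangent–radius right angle, tangent length = √(|PO|² − r²) = √20 = 2√5.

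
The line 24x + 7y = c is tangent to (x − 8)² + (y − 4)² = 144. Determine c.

c = −80 or c = 520

Tangency holds when the distance from the centre (8, 4) to the line equals the radius 12:
|24·8 + 7·4 − c| / √625 = 12
|c − (220)| = 12·25, so c = 520 or c = −80.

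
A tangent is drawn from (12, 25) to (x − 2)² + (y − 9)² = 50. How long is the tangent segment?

3√34

With centre O = (2, 9), |OP|² = 356 and r² = 50.
Power of the point: PT² = |PO|² − r² = 306, so PT = 3√34.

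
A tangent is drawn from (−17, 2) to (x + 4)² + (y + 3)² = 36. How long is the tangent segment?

√158

Centre (−4, −3), r² = 36. |PO|² = (−13)² + (5)² = 194.
Power of the point: PT² = |PO|² − r² = 158, so PT = √158.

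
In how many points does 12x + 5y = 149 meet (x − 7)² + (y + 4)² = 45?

Centre (7, −4), r² = 45. Distance² from centre to line = (−85)²/169 = 7225/169.
Since d² < r², the line cuts the circle twice.

2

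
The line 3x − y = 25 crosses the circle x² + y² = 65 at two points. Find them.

(7, −4) and (8, −1)

Substitute y = 3x − 25:
10x² − 150x + 560 = 0  ⟹  x² − 15x + 56 = 0
x = 8 or x = 7, giving (8, −1) and (7, −4).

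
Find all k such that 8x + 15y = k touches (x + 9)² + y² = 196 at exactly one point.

k = −310 or k = 166

Tangency holds when the distance from the centre (−9, 0) to the line equals the radius 14:
|8·(−9) + 15·0 − k| / √289 = 14
|k − (−72)| = 14·17, so k = 166 or k = −310.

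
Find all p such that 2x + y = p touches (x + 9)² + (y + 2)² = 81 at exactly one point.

For a tangent, require d(centre, line) = r = 9.
|2·(−9) + 1·(−2) − p| / √5 = 9
|p − (−20)| = 9√5.

p = −20 ± 9√5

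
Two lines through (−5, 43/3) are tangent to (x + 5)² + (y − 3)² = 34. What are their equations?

5x − 3y = −68 and 5x + 3y = 18

Let a tangent through (−5, 43/3) have slope m. Its distance from (−5, 3) must equal √34:
[m·(0) − (−34/3)]² = 34(m² + 1)
9m² − 25 = 0, so m = 5/3 or m = −5/3.
With m = 5/3: 5x − 3y = −68. With m = −5/3: 5x + 3y = 18.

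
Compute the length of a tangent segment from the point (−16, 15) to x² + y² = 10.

Centre (0, 0), r² = 10. |PO|² = (−16)² + (15)² = 481.
The tangent meets the radius at right angles, so tangent² = |PO|² − r² = 481 − 10 = 471.

√471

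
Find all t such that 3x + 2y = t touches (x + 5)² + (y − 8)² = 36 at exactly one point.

t = 1 ± 6√13

For a tangent, require d(centre, line) = r = 6.
|3·(−5) + 2·8 − t| / √13 = 6
|t − (1)| = 6√13.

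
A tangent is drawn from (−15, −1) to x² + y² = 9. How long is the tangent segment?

√217

Centre (0, 0), r² = 9. |PO|² = (−15)² + (−1)² = 226.
By the tangent–radius right angle, tangent length = √(|PO|² − r²) = √217.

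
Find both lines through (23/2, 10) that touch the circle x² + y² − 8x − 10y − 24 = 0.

8x + y = 102 and 4x + 7y = 116

A line y − (10) = m(x − (23/2)) is tangent when its distance from (4, 5) is √65:
(−15/2m − (−5))² = 65(m² + 1)
7m² + 60m + 32 = 0, so m = −8 or m = −4/7.
With m = −8: 8x + y = 102. With m = −4/7: 4x + 7y = 116.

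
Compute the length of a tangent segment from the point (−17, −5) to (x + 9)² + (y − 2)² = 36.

Centre (−9, 2), r² = 36. |PO|² = (−8)² + (−7)² = 113.
By the tangent–radius right angle, tangent length = √(|PO|² − r²) = √77.

√77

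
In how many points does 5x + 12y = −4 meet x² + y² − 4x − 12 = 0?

2

d² = (5·2 + 12·0 − (−4))²/169 = 196/169; r² = 16.
Since d² < r², the line cuts the circle twice.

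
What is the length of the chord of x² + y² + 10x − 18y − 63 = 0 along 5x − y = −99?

√26

The distance from (−5, 9) to the line is 65/√26, and r² = 169.
Half the chord is √(r² − d²) = √(13/2), so the full chord is √26.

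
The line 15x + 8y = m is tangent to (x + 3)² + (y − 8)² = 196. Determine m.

m = −219 or m = 257

Tangency holds when the distance from the centre (−3, 8) to the line equals the radius 14:
|15·(−3) + 8·8 − m| / √289 = 14
|m − (19)| = 14·17, so m = 257 or m = −219.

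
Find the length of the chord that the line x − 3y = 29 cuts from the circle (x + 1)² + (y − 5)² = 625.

From the line, y = (−29 + x)/3. Substituting:
10x² − 70x − 3680 = 0  ⟹  x² − 7x − 368 = 0
x = 23 or x = −16, giving (23, −2) and (−16, −15).
|(23, −2) − (−16, −15)| = √((39)² + (13)²) = 13√10.

13√10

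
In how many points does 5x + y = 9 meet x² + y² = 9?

2

Substituting the line into the circle gives 26x² − 90x + 72 = 0.
Discriminant = (−90)² − 4·26·(72) = 612 > 0.
Two real roots: the line is a secant.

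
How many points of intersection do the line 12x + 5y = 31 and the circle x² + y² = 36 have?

2

Substituting the line into the circle gives 169x² − 744x + 61 = 0.
Δ = 553536 − 41236 = 512300.
Two real roots: the line is a secant.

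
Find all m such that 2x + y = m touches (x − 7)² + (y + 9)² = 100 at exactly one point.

For a tangent, require d(centre, line) = r = 10.
|2·7 + 1·(−9) − m| / √5 = 10
|m − (5)| = 10√5.

m = 5 ± 10√5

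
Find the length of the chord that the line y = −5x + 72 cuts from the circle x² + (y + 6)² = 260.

Express y = −5x + 72 and substitute into the circle:
26x² − 780x + 5824 = 0  ⟹  x² − 30x + 224 = 0
x = 16 or x = 14, giving (16, −8) and (14, 2).
Chord length = distance between (16, −8) and (14, 2) = √104 = 2√26.

2√26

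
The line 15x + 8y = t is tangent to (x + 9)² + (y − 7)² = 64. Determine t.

The line touches the circle iff its distance from (−9, 7) is 8:
|15·(−9) + 8·7 − t| / √289 = 8
|t − (−79)| = 8·17, so t = 57 or t = −215.

t = −215 or t = 57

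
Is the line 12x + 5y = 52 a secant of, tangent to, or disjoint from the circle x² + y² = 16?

Substituting the line into the circle gives 169x² − 1248x + 2304 = 0.
Δ = 1557504 − 1557504 = 0.
A repeated root: the line is tangent.

tangent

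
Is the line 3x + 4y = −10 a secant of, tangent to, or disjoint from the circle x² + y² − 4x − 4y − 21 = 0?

Substituting the line into the circle gives 25x² + 44x − 76 = 0.
Δ = 1936 − (−7600) = 9536.
Two real roots: the line is a secant.

secant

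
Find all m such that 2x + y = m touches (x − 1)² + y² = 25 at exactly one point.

m = 2 ± 5√5

Tangency holds when the distance from the centre (1, 0) to the line equals the radius 5:
|2·1 + 1·0 − m| / √5 = 5
|m − (2)| = 5√5.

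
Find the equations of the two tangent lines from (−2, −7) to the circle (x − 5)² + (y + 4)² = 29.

2x + 5y = −39 and 5x − 2y = 4

A line y − (−7) = m(x − (−2)) is tangent when its distance from (5, −4) is √29:
[m·(7) − (3)]² = 29(m² + 1)
10m² − 21m − 10 = 0, so m = −2/5 or m = 5/2.
Through (−2, −7) these give 2x + 5y = −39 and 5x − 2y = 4.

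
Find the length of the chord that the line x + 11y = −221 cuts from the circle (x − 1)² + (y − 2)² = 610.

From the line, y = (−221 − x)/11. Substituting:
122x² + 244x − 14640 = 0  ⟹  x² + 2x − 120 = 0
x = 10 or x = −12, giving (10, −21) and (−12, −19).
|(10, −21) − (−12, −19)| = √((22)² + (−2)²) = 2√122.

2√122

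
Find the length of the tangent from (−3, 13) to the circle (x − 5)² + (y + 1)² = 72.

2√47

The centre is (5, −1) and r = 6√2. The square of the distance from P to the centre is 64 + 196 = 260.
The tangent meets the radius at right angles, so tangent² = |PO|² − r² = 260 − 72 = 188.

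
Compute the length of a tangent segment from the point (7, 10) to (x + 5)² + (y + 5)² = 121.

The centre is (−5, −5) and r = 11. The square of the distance from P to the centre is 144 + 225 = 369.
The tangent meets the radius at right angles, so tangent² = |PO|² − r² = 369 − 121 = 248.

2√62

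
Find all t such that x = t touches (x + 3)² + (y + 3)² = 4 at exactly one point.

t = −5 or t = −1

Tangency holds when the distance from the centre (−3, −3) to the line equals the radius 2:
|1·(−3) + 0·(−3) − t| / √1 = 2
|t − (−3)| = 2, so t = −1 or t = −5.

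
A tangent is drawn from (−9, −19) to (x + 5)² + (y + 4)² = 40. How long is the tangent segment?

Centre (−5, −4), r² = 40. |PO|² = (−4)² + (−15)² = 241.
Power of the point: PT² = |PO|² − r² = 201, so PT = √201.

√201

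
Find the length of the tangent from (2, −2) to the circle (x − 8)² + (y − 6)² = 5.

Centre (8, 6), r² = 5. |PO|² = (−6)² + (−8)² = 100.
The tangent meets the radius at right angles, so tangent² = |PO|² − r² = 100 − 5 = 95.

√95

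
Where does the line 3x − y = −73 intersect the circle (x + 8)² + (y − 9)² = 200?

Substitute y = 3x + 73:
10x² + 400x + 3960 = 0  ⟹  x² + 40x + 396 = 0
x = −18 or x = −22, giving (−18, 19) and (−22, 7).

(−22, 7) and (−18, 19)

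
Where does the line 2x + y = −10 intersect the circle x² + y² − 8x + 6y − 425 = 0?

(−11, 12) and (7, −24)

Substitute y = −2x − 10:
5x² + 20x − 385 = 0  ⟹  x² + 4x − 77 = 0
x = 7 or x = −11, giving (7, −24) and (−11, 12).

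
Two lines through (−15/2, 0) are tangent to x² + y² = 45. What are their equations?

2x + y = −15 and 2x − y = −15

Let a tangent through (−15/2, 0) have slope m. Its distance from (0, 0) must equal 3√5:
(15/2m − (0))² = 45(m² + 1)
m² − 4 = 0, so m = −2 or m = 2.
Through (−15/2, 0) these give 2x + y = −15 and 2x − y = −15.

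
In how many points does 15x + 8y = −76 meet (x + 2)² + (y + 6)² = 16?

2

Substituting the line into the circle gives 289x² + 1096x + 16 = 0.
Δ = 1201216 − 18496 = 1182720.
Two real roots: the line is a secant.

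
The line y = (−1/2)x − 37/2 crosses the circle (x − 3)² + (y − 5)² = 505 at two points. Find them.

Substitute y = (−37 − x)/2:
5x² + 70x + 225 = 0  ⟹  x² + 14x + 45 = 0
x = −5 or x = −9, giving (−5, −16) and (−9, −14).

(−9, −14) and (−5, −16)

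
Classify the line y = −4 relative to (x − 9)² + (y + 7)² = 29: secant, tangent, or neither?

Substituting the line into the circle gives x² − 18x + 61 = 0.
Δ = 324 − 244 = 80.
Two real roots: the line is a secant.

secant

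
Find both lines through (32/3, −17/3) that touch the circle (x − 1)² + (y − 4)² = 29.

A line y − (−17/3) = m(x − (32/3)) is tangent when its distance from (1, 4) is √29:
(−29/3m − (29/3))² = 29(m² + 1)
10m² + 29m + 10 = 0, so m = −2/5 or m = −5/2.
With m = −2/5: 2x + 5y = −7. With m = −5/2: 5x + 2y = 42.

2x + 5y = −7 and 5x + 2y = 42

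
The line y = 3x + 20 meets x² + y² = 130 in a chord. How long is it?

Centre (0, 0), r² = 130. Perpendicular distance d from centre to line = |20| / √10 = 20/√10.
Chord = 2√(r² − d²) = 2·√(90) = 6√10.

6√10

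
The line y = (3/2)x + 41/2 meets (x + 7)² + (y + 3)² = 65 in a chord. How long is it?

2√13

Substitute y = (41 + 3x)/2:
13x² + 338x + 2145 = 0  ⟹  x² + 26x + 165 = 0
x = −11 or x = −15, giving (−11, 4) and (−15, −2).
|(−11, 4) − (−15, −2)| = √((4)² + (6)²) = 2√13.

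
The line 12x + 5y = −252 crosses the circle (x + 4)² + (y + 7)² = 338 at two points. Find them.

From the line, y = (−252 − 12x)/5. Substituting:
169x² + 5408x + 39039 = 0  ⟹  x² + 32x + 231 = 0
x = −11 or x = −21, giving (−11, −24) and (−21, 0).

(−21, 0) and (−11, −24)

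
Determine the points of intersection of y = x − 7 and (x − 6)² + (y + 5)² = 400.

Substitute y = x − 7:
2x² − 16x − 360 = 0  ⟹  x² − 8x − 180 = 0
x = 18 or x = −10, giving (18, 11) and (−10, −17).

(−10, −17) and (18, 11)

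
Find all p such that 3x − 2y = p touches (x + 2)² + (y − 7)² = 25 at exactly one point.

Tangency holds when the distance from the centre (−2, 7) to the line equals the radius 5:
|3·(−2) − 2·7 − p| / √13 = 5
|p − (−20)| = 5√13.

p = −20 ± 5√13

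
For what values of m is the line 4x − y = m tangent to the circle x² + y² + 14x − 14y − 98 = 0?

m = −35 ± 14√17

For a tangent, require d(centre, line) = r = 14.
|4·(−7) − 1·7 − m| / √17 = 14
|m − (−35)| = 14√17.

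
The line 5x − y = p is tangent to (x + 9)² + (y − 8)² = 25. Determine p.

p = −53 ± 5√26

Tangency holds when the distance from the centre (−9, 8) to the line equals the radius 5:
|5·(−9) − 1·8 − p| / √26 = 5
|p − (−53)| = 5√26.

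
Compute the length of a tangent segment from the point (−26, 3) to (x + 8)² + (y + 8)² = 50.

√395

The centre is (−8, −8) and r = 5√2. The square of the distance from P to the centre is 324 + 121 = 445.
The tangent meets the radius at right angles, so tangent² = |PO|² − r² = 445 − 50 = 395.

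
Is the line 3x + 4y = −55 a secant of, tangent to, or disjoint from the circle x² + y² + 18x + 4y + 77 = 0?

d² = (3·(−9) + 4·(−2) − (−55))²/25 = 16; r² = 8.
Since d² > r², the line lies outside the circle.

disjoint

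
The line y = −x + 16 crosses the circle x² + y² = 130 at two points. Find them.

Substitute y = −x + 16:
2x² − 32x + 126 = 0  ⟹  x² − 16x + 63 = 0
x = 9 or x = 7, giving (9, 7) and (7, 9).

(7, 9) and (9, 7)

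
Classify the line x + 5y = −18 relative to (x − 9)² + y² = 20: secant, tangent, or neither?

neither

Substituting the line into the circle gives 26x² − 414x + 1849 = 0.
Discriminant = (−414)² − 4·26·(1849) = −20900 < 0.
No real roots: the line does not meet the circle.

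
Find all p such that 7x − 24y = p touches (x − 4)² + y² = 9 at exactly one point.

The line touches the circle iff its distance from (4, 0) is 3:
|7·4 − 24·0 − p| / √625 = 3
|p − (28)| = 3·25, so p = 103 or p = −47.

p = −47 or p = 103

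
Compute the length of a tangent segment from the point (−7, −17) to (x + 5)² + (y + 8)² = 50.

The centre is (−5, −8) and r = 5√2. The square of the distance from P to the centre is 4 + 81 = 85.
Power of the point: PT² = |PO|² − r² = 35, so PT = √35.

√35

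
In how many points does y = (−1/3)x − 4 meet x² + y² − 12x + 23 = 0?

Substituting the line into the circle gives 10x² − 84x + 351 = 0.
Discriminant = (−84)² − 4·10·(351) = −6984 < 0.
No real roots: the line does not meet the circle.

0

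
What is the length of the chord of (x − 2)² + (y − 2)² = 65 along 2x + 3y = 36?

Express y = (36 − 2x)/3 and substitute into the circle:
13x² − 156x + 351 = 0  ⟹  x² − 12x + 27 = 0
x = 9 or x = 3, giving (9, 6) and (3, 10).
|(9, 6) − (3, 10)| = √((6)² + (−4)²) = 2√13.

2√13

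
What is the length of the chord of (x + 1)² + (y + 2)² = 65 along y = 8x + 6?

The distance from (−1, −2) to the line is 0/√65, and r² = 65.
Chord = 2√(r² − d²) = 2·√(65) = 2√65.

2√65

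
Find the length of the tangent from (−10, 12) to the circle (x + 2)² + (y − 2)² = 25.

√139

Centre (−2, 2), r² = 25. |PO|² = (−8)² + (10)² = 164.
By the tangent–radius right angle, tangent length = √(|PO|² − r²) = √139.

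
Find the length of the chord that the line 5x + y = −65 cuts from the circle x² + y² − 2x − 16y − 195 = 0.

2√26

Substitute y = −5x − 65:
26x² + 728x + 5070 = 0  ⟹  x² + 28x + 195 = 0
x = −13 or x = −15, giving (−13, 0) and (−15, 10).
Chord length = distance between (−13, 0) and (−15, 10) = √104 = 2√26.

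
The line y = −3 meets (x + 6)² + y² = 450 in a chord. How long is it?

Express y = −3 and substitute into the circle:
x² + 12x − 405 = 0
x = 15 or x = −27, giving (15, −3) and (−27, −3).
Chord length = distance between (15, −3) and (−27, −3) = √1764 = 42.

42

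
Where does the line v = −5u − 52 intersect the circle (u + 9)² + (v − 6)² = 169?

(−14, 18) and (−9, −7)

Substitute v = −5u − 52:
26u² + 598u + 3276 = 0  ⟹  u² + 23u + 126 = 0
u = −9 or u = −14, giving (−9, −7) and (−14, 18).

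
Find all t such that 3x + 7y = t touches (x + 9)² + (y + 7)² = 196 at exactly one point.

The line touches the circle iff its distance from (−9, −7) is 14:
|3·(−9) + 7·(−7) − t| / √58 = 14
|t − (−76)| = 14√58.

t = −76 ± 14√58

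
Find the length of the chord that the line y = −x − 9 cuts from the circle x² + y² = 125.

Express y = −x − 9 and substitute into the circle:
2x² + 18x − 44 = 0  ⟹  x² + 9x − 22 = 0
x = 2 or x = −11, giving (2, −11) and (−11, 2).
|(2, −11) − (−11, 2)| = √((13)² + (−13)²) = 13√2.

13√2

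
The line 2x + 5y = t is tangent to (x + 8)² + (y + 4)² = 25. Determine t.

t = −36 ± 5√29

The line touches the circle iff its distance from (−8, −4) is 5:
|2·(−8) + 5·(−4) − t| / √29 = 5
|t − (−36)| = 5√29.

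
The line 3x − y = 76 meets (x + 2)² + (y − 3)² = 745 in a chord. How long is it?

From the line, y = 3x − 76. Substituting:
10x² − 470x + 5500 = 0  ⟹  x² − 47x + 550 = 0
x = 25 or x = 22, giving (25, −1) and (22, −10).
|(25, −1) − (22, −10)| = √((3)² + (9)²) = 3√10.

3√10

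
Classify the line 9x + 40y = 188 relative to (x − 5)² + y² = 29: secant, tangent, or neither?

secant

Substituting the line into the circle gives 1681x² − 19384x + 28944 = 0.
Discriminant = (−19384)² − 4·1681·(28944) = 181120000 > 0.
Two real roots: the line is a secant.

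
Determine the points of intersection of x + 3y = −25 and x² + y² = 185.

Express y = (−25 − x)/3 and substitute into the circle:
10x² + 50x − 1040 = 0  ⟹  x² + 5x − 104 = 0
x = 8 or x = −13, giving (8, −11) and (−13, −4).

(−13, −4) and (8, −11)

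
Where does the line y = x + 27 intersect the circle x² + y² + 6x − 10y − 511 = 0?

(−26, 1) and (1, 28)

Substitute y = x + 27:
2x² + 50x − 52 = 0  ⟹  x² + 25x − 26 = 0
x = 1 or x = −26, giving (1, 28) and (−26, 1).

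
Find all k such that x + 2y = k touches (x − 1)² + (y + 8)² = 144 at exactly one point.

k = −15 ± 12√5

The line touches the circle iff its distance from (1, −8) is 12:
|1·1 + 2·(−8) − k| / √5 = 12
|k − (−15)| = 12√5.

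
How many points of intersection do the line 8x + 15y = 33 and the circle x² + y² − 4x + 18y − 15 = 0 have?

2

Substituting the line into the circle gives 289x² − 3588x + 6624 = 0.
Discriminant = (−3588)² − 4·289·(6624) = 5216400 > 0.
Two real roots: the line is a secant.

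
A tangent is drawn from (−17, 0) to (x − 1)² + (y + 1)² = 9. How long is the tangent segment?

With centre O = (1, −1), |OP|² = 325 and r² = 9.
Power of the point: PT² = |PO|² − r² = 316, so PT = 2√79.

2√79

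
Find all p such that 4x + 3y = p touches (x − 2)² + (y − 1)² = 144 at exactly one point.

The line touches the circle iff its distance from (2, 1) is 12:
|4·2 + 3·1 − p| / √25 = 12
|p − (11)| = 12·5, so p = 71 or p = −49.

p = −49 or p = 71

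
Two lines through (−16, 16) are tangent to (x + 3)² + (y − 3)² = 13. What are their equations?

3x + 2y = −16 and 2x + 3y = 16

Let a tangent through (−16, 16) have slope m. Its distance from (−3, 3) must equal √13:
(13m − (−13))² = 13(m² + 1)
6m² + 13m + 6 = 0, so m = −3/2 or m = −2/3.
Through (−16, 16) these give 3x + 2y = −16 and 2x + 3y = 16.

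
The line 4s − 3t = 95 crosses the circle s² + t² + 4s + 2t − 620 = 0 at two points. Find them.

(5, −25) and (23, −1)

Express t = (−95 + 4s)/3 and substitute into the circle:
25s² − 700s + 2875 = 0  ⟹  s² − 28s + 115 = 0
s = 23 or s = 5, giving (23, −1) and (5, −25).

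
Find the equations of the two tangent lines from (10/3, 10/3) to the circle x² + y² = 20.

2x + y = 10 and x + 2y = 10

Let a tangent through (10/3, 10/3) have slope m. Its distance from (0, 0) must equal 2√5:
[m·(−10/3) − (−10/3)]² = 20(m² + 1)
2m² + 5m + 2 = 0, so m = −2 or m = −1/2.
Through (10/3, 10/3) these give 2x + y = 10 and x + 2y = 10.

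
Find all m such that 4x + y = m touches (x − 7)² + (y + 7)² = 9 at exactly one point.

Tangency holds when the distance from the centre (7, −7) to the line equals the radius 3:
|4·7 + 1·(−7) − m| / √17 = 3
|m − (21)| = 3√17.

m = 21 ± 3√17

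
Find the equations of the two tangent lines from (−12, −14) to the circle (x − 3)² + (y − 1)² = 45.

2x − y = −10 and x − 2y = 16

A line y − (−14) = m(x − (−12)) is tangent when its distance from (3, 1) is 3√5:
(15m − (15))² = 45(m² + 1)
2m² − 5m + 2 = 0, so m = 2 or m = 1/2.
Through (−12, −14) these give 2x − y = −10 and x − 2y = 16.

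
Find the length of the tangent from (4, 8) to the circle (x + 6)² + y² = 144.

Centre (−6, 0), r² = 144. |PO|² = (10)² + (8)² = 164.
By the tangent–radius right angle, tangent length = √(|PO|² − r²) = √20 = 2√5.

2√5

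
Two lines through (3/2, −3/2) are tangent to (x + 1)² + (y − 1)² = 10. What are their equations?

x − 3y = 6 and 3x − y = 6

Write the tangent as mx − y + (−3/2 − m·(3/2)) = 0 and set its distance from the centre to √10:
(−5/2m − (5/2))² = 10(m² + 1)
3m² − 10m + 3 = 0, so m = 1/3 or m = 3.
Through (3/2, −3/2) these give x − 3y = 6 and 3x − y = 6.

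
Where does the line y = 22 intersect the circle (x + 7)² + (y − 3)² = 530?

(−20, 22) and (6, 22)

Substitute y = 22:
x² + 14x − 120 = 0
x = 6 or x = −20, giving (6, 22) and (−20, 22).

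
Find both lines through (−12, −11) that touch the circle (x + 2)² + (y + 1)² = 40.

Let a tangent through (−12, −11) have slope m. Its distance from (−2, −1) must equal 2√10:
[m·(10) − (10)]² = 40(m² + 1)
3m² − 10m + 3 = 0, so m = 1/3 or m = 3.
With m = 1/3: x − 3y = 21. With m = 3: 3x − y = −25.

x − 3y = 21 and 3x − y = −25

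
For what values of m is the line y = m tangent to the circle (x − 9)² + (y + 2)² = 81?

m = −11 or m = 7

The line touches the circle iff its distance from (9, −2) is 9:
|0·9 + 1·(−2) − m| / √1 = 9
|m − (−2)| = 9, so m = 7 or m = −11.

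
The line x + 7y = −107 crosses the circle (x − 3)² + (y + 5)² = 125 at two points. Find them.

(−2, −15) and (5, −16)

Express y = (−107 − x)/7 and substitute into the circle:
50x² − 150x − 500 = 0  ⟹  x² − 3x − 10 = 0
x = 5 or x = −2, giving (5, −16) and (−2, −15).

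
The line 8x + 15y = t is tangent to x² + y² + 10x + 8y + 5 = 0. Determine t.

t = −202 or t = 2

The line touches the circle iff its distance from (−5, −4) is 6:
|8·(−5) + 15·(−4) − t| / √289 = 6
|t − (−100)| = 6·17, so t = 2 or t = −202.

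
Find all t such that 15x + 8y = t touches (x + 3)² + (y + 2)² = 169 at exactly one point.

Tangency holds when the distance from the centre (−3, −2) to the line equals the radius 13:
|15·(−3) + 8·(−2) − t| / √289 = 13
|t − (−61)| = 13·17, so t = 160 or t = −282.

t = −282 or t = 160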